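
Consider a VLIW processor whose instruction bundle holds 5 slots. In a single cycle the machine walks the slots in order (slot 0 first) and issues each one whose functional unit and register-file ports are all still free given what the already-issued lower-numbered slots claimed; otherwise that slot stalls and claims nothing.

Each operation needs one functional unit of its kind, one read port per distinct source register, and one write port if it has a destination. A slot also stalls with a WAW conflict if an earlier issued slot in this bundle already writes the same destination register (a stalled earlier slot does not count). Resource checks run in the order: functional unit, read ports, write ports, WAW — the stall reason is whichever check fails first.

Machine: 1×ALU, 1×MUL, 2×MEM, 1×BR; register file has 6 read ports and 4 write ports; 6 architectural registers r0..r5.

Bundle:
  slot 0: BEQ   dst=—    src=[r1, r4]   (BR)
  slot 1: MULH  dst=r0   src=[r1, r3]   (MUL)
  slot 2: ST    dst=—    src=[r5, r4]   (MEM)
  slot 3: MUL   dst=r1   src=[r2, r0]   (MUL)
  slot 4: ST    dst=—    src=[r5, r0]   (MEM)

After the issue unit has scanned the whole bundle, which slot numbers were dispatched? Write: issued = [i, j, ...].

issued = [0, 1, 2]

(0) want 1×BR +2rd +0wr — yes → AL1|MU1|ME2|BR0|rd4|wr4
(1) want 1×MUL +2rd +1wr — yes → AL1|MU0|ME2|BR0|rd2|wr3
(2) want 1×MEM +2rd +0wr — yes → AL1|MU0|ME1|BR0|rd0|wr3
(3) want 1×MUL +2rd +1wr — FU → AL1|MU0|ME1|BR0|rd0|wr3
(4) want 1×MEM +2rd +0wr — RD_PORT → AL1|MU0|ME1|BR0|rd0|wr3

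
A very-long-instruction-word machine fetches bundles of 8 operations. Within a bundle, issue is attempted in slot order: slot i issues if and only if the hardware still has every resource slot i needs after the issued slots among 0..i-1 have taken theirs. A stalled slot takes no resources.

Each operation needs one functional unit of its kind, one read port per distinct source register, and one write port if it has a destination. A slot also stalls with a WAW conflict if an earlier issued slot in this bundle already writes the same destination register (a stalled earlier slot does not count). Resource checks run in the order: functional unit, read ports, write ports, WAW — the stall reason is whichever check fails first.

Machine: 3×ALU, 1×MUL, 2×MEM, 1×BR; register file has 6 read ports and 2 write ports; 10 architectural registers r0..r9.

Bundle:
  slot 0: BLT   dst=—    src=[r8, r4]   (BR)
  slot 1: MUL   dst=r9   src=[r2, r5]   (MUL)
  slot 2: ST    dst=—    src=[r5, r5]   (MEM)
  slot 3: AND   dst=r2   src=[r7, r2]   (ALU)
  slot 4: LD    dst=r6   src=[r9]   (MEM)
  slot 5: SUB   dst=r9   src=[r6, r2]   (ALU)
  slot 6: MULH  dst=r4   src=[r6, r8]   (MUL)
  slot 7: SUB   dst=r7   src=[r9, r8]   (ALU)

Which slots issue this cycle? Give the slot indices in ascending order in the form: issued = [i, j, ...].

#0 BR src=r8,r4 dispatched  <A:3 Mu:1 Ld:2 B:0 rd:4 wr:2>
#1 MUL src=r2,r5 dispatched  <A:3 Mu:0 Ld:2 B:0 rd:2 wr:1>
#2 MEM src=r5,r5 dispatched  <A:3 Mu:0 Ld:1 B:0 rd:1 wr:1>
#3 ALU src=r7,r2 held:RD_PORT  <A:3 Mu:0 Ld:1 B:0 rd:1 wr:1>
#4 MEM src=r9 dispatched  <A:3 Mu:0 Ld:0 B:0 rd:0 wr:0>
#5 ALU src=r6,r2 held:RD_PORT  <A:3 Mu:0 Ld:0 B:0 rd:0 wr:0>
#6 MUL src=r6,r8 held:FU  <A:3 Mu:0 Ld:0 B:0 rd:0 wr:0>
#7 ALU src=r9,r8 held:RD_PORT  <A:3 Mu:0 Ld:0 B:0 rd:0 wr:0>

issued = [0, 1, 2, 4]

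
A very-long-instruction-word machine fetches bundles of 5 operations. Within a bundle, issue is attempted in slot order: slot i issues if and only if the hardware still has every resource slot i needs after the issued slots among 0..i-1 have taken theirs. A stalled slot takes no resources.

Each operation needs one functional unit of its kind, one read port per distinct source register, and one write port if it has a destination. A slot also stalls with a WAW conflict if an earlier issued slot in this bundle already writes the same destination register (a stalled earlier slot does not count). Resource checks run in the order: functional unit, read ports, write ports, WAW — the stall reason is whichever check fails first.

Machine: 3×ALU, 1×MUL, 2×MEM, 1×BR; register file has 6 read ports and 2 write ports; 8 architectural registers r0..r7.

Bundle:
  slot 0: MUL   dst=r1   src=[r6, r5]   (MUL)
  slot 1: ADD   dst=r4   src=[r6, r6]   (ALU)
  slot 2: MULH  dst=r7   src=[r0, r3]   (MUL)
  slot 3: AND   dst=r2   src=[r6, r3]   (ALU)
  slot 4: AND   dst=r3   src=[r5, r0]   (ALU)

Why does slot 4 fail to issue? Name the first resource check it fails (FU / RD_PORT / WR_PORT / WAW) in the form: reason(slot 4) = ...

  0. MUL→r1 ⇒ go  {3A/0Mu/2Ld/1B | 4r 1w}
  1. ALU→r4 ⇒ go  {2A/0Mu/2Ld/1B | 3r 0w}
  2. MUL→r7 ⇒ no(FU)  {2A/0Mu/2Ld/1B | 3r 0w}
  3. ALU→r2 ⇒ no(WR_PORT)  {2A/0Mu/2Ld/1B | 3r 0w}
  4. ALU→r3 ⇒ no(WR_PORT)  {2A/0Mu/2Ld/1B | 3r 0w}

reason(slot 4) = WR_PORT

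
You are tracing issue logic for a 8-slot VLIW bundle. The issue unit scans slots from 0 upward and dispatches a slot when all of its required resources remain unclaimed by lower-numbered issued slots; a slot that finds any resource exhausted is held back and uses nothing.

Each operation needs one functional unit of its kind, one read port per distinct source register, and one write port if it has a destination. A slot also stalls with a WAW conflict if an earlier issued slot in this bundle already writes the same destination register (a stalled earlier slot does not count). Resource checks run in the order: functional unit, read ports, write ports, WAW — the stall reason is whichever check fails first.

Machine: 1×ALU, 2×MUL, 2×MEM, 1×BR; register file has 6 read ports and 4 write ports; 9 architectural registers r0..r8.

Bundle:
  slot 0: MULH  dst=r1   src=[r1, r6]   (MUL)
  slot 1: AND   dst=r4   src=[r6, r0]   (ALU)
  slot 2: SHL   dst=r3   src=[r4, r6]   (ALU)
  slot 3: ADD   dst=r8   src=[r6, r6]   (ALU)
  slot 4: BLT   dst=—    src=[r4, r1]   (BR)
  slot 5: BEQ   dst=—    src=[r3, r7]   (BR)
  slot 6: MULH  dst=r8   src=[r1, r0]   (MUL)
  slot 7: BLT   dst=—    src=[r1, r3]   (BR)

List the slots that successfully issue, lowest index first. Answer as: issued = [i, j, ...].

issued = [0, 1, 4]

[0] MUL needs rd=2 wr=1: ok; after: ALU=1 MUL=1 MEM=2 BR=1, R=4, W=3
[1] ALU needs rd=2 wr=1: ok; after: ALU=0 MUL=1 MEM=2 BR=1, R=2, W=2
[2] ALU needs rd=2 wr=1: FU; after: ALU=0 MUL=1 MEM=2 BR=1, R=2, W=2
[3] ALU needs rd=1 wr=1: FU; after: ALU=0 MUL=1 MEM=2 BR=1, R=2, W=2
[4] BR needs rd=2 wr=0: ok; after: ALU=0 MUL=1 MEM=2 BR=0, R=0, W=2
[5] BR needs rd=2 wr=0: FU; after: ALU=0 MUL=1 MEM=2 BR=0, R=0, W=2
[6] MUL needs rd=2 wr=1: RD_PORT; after: ALU=0 MUL=1 MEM=2 BR=0, R=0, W=2
[7] BR needs rd=2 wr=0: FU; after: ALU=0 MUL=1 MEM=2 BR=0, R=0, W=2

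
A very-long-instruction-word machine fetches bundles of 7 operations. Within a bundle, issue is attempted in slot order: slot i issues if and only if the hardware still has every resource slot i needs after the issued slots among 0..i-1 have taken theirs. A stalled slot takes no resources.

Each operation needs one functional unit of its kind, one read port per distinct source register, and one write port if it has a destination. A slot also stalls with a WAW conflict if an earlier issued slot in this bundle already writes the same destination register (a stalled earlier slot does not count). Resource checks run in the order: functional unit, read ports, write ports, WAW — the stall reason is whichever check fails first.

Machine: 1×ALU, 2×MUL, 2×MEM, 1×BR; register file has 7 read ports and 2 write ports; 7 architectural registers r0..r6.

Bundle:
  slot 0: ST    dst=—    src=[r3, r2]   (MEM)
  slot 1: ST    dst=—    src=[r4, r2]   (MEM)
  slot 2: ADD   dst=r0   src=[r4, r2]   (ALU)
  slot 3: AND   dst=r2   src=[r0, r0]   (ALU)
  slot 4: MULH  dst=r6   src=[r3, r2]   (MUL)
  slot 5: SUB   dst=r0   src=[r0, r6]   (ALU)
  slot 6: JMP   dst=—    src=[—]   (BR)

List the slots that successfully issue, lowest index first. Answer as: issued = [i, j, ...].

issued = [0, 1, 2, 6]

  0. MEM ⇒ go  {1A/2Mu/1Ld/1B | 5r 2w}
  1. MEM ⇒ go  {1A/2Mu/0Ld/1B | 3r 2w}
  2. ALU→r0 ⇒ go  {0A/2Mu/0Ld/1B | 1r 1w}
  3. ALU→r2 ⇒ no(FU)  {0A/2Mu/0Ld/1B | 1r 1w}
  4. MUL→r6 ⇒ no(RD_PORT)  {0A/2Mu/0Ld/1B | 1r 1w}
  5. ALU→r0 ⇒ no(FU)  {0A/2Mu/0Ld/1B | 1r 1w}
  6. BR ⇒ go  {0A/2Mu/0Ld/0B | 1r 1w}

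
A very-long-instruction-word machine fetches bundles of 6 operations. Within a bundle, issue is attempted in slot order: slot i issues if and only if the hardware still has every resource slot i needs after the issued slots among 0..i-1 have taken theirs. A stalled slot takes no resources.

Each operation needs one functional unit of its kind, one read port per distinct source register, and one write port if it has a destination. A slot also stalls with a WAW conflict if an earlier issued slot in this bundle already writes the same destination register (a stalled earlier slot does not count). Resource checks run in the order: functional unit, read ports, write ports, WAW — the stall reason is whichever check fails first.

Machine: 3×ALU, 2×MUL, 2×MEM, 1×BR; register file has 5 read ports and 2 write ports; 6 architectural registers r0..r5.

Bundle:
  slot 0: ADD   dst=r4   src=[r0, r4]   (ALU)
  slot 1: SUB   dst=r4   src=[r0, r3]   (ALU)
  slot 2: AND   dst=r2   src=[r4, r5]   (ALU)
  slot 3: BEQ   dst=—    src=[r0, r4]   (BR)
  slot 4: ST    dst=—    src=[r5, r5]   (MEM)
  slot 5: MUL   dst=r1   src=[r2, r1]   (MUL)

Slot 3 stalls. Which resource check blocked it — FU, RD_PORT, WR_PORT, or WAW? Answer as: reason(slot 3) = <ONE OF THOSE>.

slot 0 (ALU): ISSUE — free A2,Mu2,Ld2,B1 rp3 wp1
slot 1 (ALU): stall WAW — free A2,Mu2,Ld2,B1 rp3 wp1
slot 2 (ALU): ISSUE — free A1,Mu2,Ld2,B1 rp1 wp0
slot 3 (BR): stall RD_PORT — free A1,Mu2,Ld2,B1 rp1 wp0
slot 4 (MEM): ISSUE — free A1,Mu2,Ld1,B1 rp0 wp0
slot 5 (MUL): stall RD_PORT — free A1,Mu2,Ld1,B1 rp0 wp0

reason(slot 3) = RD_PORT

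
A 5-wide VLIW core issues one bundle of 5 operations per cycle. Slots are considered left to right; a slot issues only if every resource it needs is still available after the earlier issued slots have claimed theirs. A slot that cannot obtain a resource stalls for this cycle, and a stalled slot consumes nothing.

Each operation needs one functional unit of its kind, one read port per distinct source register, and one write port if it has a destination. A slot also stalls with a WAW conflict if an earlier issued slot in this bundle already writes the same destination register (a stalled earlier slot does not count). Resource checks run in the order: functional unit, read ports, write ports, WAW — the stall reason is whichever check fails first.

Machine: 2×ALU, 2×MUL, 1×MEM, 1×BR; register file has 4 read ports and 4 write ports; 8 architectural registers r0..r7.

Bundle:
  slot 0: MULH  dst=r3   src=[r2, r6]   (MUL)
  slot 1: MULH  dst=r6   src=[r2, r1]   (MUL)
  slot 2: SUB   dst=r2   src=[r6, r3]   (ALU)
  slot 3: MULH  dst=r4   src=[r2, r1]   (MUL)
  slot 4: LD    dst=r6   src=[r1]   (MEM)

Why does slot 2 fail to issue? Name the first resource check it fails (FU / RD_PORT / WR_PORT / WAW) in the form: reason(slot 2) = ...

reason(slot 2) = RD_PORT

(0) want 1×MUL +2rd +1wr — yes → AL2|MU1|ME1|BR1|rd2|wr3
(1) want 1×MUL +2rd +1wr — yes → AL2|MU0|ME1|BR1|rd0|wr2
(2) want 1×ALU +2rd +1wr — RD_PORT → AL2|MU0|ME1|BR1|rd0|wr2
(3) want 1×MUL +2rd +1wr — FU → AL2|MU0|ME1|BR1|rd0|wr2
(4) want 1×MEM +1rd +1wr — RD_PORT → AL2|MU0|ME1|BR1|rd0|wr2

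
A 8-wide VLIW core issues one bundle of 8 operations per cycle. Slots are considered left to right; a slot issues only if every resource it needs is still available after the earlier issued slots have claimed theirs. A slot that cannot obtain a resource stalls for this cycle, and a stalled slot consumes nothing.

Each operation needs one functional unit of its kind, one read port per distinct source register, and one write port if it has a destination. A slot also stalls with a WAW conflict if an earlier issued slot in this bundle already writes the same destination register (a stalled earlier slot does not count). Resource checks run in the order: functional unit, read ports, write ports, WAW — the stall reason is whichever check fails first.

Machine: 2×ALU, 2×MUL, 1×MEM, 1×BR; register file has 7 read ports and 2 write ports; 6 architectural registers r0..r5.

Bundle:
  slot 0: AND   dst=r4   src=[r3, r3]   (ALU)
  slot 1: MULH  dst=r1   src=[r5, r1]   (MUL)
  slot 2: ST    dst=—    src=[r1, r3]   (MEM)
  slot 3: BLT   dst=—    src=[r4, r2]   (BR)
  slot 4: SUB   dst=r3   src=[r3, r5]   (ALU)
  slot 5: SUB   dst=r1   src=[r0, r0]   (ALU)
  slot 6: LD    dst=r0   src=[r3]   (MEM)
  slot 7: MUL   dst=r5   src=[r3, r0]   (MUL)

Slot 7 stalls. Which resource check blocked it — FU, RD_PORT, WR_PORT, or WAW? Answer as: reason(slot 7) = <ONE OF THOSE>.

reason(slot 7) = RD_PORT

#0 ALU src=r3,r3 dispatched  <A:1 Mu:2 Ld:1 B:1 rd:6 wr:1>
#1 MUL src=r5,r1 dispatched  <A:1 Mu:1 Ld:1 B:1 rd:4 wr:0>
#2 MEM src=r1,r3 dispatched  <A:1 Mu:1 Ld:0 B:1 rd:2 wr:0>
#3 BR src=r4,r2 dispatched  <A:1 Mu:1 Ld:0 B:0 rd:0 wr:0>
#4 ALU src=r3,r5 held:RD_PORT  <A:1 Mu:1 Ld:0 B:0 rd:0 wr:0>
#5 ALU src=r0,r0 held:RD_PORT  <A:1 Mu:1 Ld:0 B:0 rd:0 wr:0>
#6 MEM src=r3 held:FU  <A:1 Mu:1 Ld:0 B:0 rd:0 wr:0>
#7 MUL src=r3,r0 held:RD_PORT  <A:1 Mu:1 Ld:0 B:0 rd:0 wr:0>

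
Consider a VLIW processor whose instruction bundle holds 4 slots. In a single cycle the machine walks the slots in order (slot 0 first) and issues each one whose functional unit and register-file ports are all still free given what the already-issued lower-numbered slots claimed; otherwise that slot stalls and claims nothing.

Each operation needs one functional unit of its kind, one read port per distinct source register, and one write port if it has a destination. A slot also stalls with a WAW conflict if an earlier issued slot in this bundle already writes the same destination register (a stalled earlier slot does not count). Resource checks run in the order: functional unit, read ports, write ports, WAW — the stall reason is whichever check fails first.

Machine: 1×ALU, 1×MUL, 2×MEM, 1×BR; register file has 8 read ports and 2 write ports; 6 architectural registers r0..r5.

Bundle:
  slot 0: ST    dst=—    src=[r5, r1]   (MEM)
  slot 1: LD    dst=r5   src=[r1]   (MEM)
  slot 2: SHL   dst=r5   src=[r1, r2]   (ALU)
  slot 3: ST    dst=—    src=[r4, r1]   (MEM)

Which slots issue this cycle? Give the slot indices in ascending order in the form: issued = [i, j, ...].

#0 MEM src=r5,r1 dispatched  <A:1 Mu:1 Ld:1 B:1 rd:6 wr:2>
#1 MEM src=r1 dispatched  <A:1 Mu:1 Ld:0 B:1 rd:5 wr:1>
#2 ALU src=r1,r2 held:WAW  <A:1 Mu:1 Ld:0 B:1 rd:5 wr:1>
#3 MEM src=r4,r1 held:FU  <A:1 Mu:1 Ld:0 B:1 rd:5 wr:1>

issued = [0, 1]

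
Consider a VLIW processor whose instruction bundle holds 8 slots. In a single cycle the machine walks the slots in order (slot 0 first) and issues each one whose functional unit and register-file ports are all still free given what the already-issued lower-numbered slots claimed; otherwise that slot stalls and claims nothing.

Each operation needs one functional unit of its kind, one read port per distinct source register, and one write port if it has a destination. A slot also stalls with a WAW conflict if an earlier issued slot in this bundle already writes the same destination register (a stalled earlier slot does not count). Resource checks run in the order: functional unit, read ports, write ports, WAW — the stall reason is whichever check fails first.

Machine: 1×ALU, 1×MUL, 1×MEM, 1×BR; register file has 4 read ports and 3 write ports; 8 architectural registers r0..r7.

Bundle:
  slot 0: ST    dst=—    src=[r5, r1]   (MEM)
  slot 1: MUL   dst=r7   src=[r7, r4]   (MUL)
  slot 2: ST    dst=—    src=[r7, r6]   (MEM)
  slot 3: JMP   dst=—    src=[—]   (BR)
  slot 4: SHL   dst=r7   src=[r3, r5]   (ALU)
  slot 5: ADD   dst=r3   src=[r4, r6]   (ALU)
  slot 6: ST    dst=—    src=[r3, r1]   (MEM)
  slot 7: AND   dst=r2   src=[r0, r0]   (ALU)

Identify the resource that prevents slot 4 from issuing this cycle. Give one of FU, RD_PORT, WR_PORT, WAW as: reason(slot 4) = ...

reason(slot 4) = RD_PORT

[0] MEM needs rd=2 wr=0: ok; after: ALU=1 MUL=1 MEM=0 BR=1, R=2, W=3
[1] MUL needs rd=2 wr=1: ok; after: ALU=1 MUL=0 MEM=0 BR=1, R=0, W=2
[2] MEM needs rd=2 wr=0: FU; after: ALU=1 MUL=0 MEM=0 BR=1, R=0, W=2
[3] BR needs rd=0 wr=0: ok; after: ALU=1 MUL=0 MEM=0 BR=0, R=0, W=2
[4] ALU needs rd=2 wr=1: RD_PORT; after: ALU=1 MUL=0 MEM=0 BR=0, R=0, W=2
[5] ALU needs rd=2 wr=1: RD_PORT; after: ALU=1 MUL=0 MEM=0 BR=0, R=0, W=2
[6] MEM needs rd=2 wr=0: FU; after: ALU=1 MUL=0 MEM=0 BR=0, R=0, W=2
[7] ALU needs rd=1 wr=1: RD_PORT; after: ALU=1 MUL=0 MEM=0 BR=0, R=0, W=2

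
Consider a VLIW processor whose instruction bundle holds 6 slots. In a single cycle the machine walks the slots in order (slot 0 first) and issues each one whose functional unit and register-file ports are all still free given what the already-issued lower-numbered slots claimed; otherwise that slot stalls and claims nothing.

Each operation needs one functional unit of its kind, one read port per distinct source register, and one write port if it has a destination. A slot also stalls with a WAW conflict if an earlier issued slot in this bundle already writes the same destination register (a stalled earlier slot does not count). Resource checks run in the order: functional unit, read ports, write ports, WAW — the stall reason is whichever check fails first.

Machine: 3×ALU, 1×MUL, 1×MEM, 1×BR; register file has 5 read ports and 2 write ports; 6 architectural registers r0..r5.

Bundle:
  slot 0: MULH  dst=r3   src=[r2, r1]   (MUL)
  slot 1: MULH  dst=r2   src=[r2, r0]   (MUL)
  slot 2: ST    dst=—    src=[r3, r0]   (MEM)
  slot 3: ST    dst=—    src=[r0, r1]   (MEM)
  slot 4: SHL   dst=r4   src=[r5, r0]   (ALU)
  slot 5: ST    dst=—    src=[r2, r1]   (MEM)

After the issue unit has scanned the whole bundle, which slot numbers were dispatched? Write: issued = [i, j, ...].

(0) want 1×MUL +2rd +1wr — yes → AL3|MU0|ME1|BR1|rd3|wr1
(1) want 1×MUL +2rd +1wr — FU → AL3|MU0|ME1|BR1|rd3|wr1
(2) want 1×MEM +2rd +0wr — yes → AL3|MU0|ME0|BR1|rd1|wr1
(3) want 1×MEM +2rd +0wr — FU → AL3|MU0|ME0|BR1|rd1|wr1
(4) want 1×ALU +2rd +1wr — RD_PORT → AL3|MU0|ME0|BR1|rd1|wr1
(5) want 1×MEM +2rd +0wr — FU → AL3|MU0|ME0|BR1|rd1|wr1

issued = [0, 2]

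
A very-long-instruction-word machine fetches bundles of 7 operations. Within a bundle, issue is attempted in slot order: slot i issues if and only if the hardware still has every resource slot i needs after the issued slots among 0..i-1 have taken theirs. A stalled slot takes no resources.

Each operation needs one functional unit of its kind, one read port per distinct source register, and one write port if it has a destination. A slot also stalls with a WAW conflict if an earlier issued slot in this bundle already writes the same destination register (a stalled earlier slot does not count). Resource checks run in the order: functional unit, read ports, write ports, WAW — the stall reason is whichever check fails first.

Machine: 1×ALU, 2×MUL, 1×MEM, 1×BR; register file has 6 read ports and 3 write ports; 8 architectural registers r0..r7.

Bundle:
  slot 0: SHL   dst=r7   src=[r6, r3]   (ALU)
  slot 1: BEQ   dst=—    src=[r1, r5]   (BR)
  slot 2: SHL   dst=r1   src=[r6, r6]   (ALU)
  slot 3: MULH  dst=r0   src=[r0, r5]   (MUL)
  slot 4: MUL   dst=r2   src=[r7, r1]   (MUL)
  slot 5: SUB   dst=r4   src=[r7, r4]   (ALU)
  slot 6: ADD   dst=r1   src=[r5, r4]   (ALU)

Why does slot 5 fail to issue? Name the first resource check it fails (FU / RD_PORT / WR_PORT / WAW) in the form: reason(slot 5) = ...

[0] ALU needs rd=2 wr=1: ok; after: ALU=0 MUL=2 MEM=1 BR=1, R=4, W=2
[1] BR needs rd=2 wr=0: ok; after: ALU=0 MUL=2 MEM=1 BR=0, R=2, W=2
[2] ALU needs rd=1 wr=1: FU; after: ALU=0 MUL=2 MEM=1 BR=0, R=2, W=2
[3] MUL needs rd=2 wr=1: ok; after: ALU=0 MUL=1 MEM=1 BR=0, R=0, W=1
[4] MUL needs rd=2 wr=1: RD_PORT; after: ALU=0 MUL=1 MEM=1 BR=0, R=0, W=1
[5] ALU needs rd=2 wr=1: FU; after: ALU=0 MUL=1 MEM=1 BR=0, R=0, W=1
[6] ALU needs rd=2 wr=1: FU; after: ALU=0 MUL=1 MEM=1 BR=0, R=0, W=1

reason(slot 5) = FU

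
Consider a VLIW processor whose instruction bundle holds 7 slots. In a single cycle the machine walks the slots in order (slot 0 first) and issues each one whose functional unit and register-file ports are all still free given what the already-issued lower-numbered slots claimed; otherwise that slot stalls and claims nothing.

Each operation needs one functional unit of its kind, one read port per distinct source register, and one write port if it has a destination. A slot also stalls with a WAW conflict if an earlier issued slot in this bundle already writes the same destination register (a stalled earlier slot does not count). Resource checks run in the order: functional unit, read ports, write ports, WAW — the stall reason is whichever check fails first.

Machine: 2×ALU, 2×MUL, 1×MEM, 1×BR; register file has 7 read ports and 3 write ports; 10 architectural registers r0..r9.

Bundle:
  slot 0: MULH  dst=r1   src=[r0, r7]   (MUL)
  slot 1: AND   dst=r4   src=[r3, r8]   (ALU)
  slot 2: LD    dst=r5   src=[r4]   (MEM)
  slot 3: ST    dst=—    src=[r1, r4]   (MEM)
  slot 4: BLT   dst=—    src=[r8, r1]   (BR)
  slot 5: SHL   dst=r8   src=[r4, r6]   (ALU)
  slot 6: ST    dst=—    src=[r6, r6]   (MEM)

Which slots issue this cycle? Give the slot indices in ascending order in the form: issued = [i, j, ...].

#0 MUL src=r0,r7 dispatched  <A:2 Mu:1 Ld:1 B:1 rd:5 wr:2>
#1 ALU src=r3,r8 dispatched  <A:1 Mu:1 Ld:1 B:1 rd:3 wr:1>
#2 MEM src=r4 dispatched  <A:1 Mu:1 Ld:0 B:1 rd:2 wr:0>
#3 MEM src=r1,r4 held:FU  <A:1 Mu:1 Ld:0 B:1 rd:2 wr:0>
#4 BR src=r8,r1 dispatched  <A:1 Mu:1 Ld:0 B:0 rd:0 wr:0>
#5 ALU src=r4,r6 held:RD_PORT  <A:1 Mu:1 Ld:0 B:0 rd:0 wr:0>
#6 MEM src=r6,r6 held:FU  <A:1 Mu:1 Ld:0 B:0 rd:0 wr:0>

issued = [0, 1, 2, 4]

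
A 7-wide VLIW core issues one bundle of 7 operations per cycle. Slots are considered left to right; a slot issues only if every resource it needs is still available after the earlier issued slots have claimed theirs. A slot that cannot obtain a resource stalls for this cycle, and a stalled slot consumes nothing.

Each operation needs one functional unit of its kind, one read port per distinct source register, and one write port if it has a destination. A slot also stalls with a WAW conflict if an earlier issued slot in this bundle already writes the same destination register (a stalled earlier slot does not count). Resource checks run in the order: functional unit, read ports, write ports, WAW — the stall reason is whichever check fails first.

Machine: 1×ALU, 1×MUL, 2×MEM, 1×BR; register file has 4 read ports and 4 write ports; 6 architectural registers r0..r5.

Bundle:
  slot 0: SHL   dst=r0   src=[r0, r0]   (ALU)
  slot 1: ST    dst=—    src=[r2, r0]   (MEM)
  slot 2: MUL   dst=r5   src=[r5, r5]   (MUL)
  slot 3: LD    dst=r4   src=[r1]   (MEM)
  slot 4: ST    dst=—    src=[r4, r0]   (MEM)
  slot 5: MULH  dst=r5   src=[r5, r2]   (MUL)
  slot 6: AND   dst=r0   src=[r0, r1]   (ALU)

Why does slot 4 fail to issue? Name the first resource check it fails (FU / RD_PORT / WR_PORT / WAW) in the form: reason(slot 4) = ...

slot 0 (ALU): ISSUE — free A0,Mu1,Ld2,B1 rp3 wp3
slot 1 (MEM): ISSUE — free A0,Mu1,Ld1,B1 rp1 wp3
slot 2 (MUL): ISSUE — free A0,Mu0,Ld1,B1 rp0 wp2
slot 3 (MEM): stall RD_PORT — free A0,Mu0,Ld1,B1 rp0 wp2
slot 4 (MEM): stall RD_PORT — free A0,Mu0,Ld1,B1 rp0 wp2
slot 5 (MUL): stall FU — free A0,Mu0,Ld1,B1 rp0 wp2
slot 6 (ALU): stall FU — free A0,Mu0,Ld1,B1 rp0 wp2

reason(slot 4) = RD_PORT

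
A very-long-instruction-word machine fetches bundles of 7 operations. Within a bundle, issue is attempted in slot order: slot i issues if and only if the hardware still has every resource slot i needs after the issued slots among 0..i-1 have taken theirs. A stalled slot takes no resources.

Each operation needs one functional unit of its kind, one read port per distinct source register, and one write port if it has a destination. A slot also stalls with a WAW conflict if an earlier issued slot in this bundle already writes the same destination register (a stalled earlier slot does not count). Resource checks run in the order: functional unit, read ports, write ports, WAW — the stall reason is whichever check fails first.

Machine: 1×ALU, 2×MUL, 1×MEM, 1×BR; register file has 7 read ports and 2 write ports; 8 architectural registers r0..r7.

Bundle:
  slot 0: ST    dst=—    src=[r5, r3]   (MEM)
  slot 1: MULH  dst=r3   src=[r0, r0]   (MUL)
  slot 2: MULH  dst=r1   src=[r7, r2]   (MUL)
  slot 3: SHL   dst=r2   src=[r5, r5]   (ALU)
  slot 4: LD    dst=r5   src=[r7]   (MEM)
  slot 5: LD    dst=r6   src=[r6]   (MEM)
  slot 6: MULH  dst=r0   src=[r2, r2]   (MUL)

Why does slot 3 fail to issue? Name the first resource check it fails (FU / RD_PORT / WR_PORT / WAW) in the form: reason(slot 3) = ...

reason(slot 3) = WR_PORT

  0. MEM ⇒ go  {1A/2Mu/0Ld/1B | 5r 2w}
  1. MUL→r3 ⇒ go  {1A/1Mu/0Ld/1B | 4r 1w}
  2. MUL→r1 ⇒ go  {1A/0Mu/0Ld/1B | 2r 0w}
  3. ALU→r2 ⇒ no(WR_PORT)  {1A/0Mu/0Ld/1B | 2r 0w}
  4. MEM→r5 ⇒ no(FU)  {1A/0Mu/0Ld/1B | 2r 0w}
  5. MEM→r6 ⇒ no(FU)  {1A/0Mu/0Ld/1B | 2r 0w}
  6. MUL→r0 ⇒ no(FU)  {1A/0Mu/0Ld/1B | 2r 0w}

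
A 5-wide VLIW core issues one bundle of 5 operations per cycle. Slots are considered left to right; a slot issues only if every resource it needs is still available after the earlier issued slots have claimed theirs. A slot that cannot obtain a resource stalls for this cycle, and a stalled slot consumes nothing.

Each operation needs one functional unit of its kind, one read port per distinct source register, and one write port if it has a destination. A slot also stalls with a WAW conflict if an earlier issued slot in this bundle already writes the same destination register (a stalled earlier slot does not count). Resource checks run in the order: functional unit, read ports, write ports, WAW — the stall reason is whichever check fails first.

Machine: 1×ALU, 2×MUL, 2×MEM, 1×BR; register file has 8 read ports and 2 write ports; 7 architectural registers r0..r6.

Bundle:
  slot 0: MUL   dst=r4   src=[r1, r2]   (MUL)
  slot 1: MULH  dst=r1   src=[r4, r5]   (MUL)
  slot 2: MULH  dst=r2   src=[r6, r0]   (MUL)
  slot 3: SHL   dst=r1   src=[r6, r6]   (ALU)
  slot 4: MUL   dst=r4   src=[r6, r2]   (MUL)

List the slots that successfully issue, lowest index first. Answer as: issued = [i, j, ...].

slot 0 (MUL): ISSUE — free A1,Mu1,Ld2,B1 rp6 wp1
slot 1 (MUL): ISSUE — free A1,Mu0,Ld2,B1 rp4 wp0
slot 2 (MUL): stall FU — free A1,Mu0,Ld2,B1 rp4 wp0
slot 3 (ALU): stall WR_PORT — free A1,Mu0,Ld2,B1 rp4 wp0
slot 4 (MUL): stall FU — free A1,Mu0,Ld2,B1 rp4 wp0

issued = [0, 1]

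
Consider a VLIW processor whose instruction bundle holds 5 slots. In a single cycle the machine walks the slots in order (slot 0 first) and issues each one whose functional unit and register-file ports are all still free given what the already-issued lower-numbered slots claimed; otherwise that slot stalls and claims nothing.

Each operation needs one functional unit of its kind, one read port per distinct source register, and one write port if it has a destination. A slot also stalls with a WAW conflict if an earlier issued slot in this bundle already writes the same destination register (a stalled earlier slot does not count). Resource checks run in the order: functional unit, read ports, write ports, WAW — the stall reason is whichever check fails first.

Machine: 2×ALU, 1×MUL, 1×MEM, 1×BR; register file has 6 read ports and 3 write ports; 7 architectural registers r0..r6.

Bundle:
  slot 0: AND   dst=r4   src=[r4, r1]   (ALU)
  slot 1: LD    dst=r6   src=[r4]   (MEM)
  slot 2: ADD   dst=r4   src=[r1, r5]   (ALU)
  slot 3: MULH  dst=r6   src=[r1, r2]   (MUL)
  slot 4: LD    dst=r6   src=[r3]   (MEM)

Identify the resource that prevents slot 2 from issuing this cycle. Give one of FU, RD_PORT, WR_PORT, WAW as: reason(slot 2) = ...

(0) want 1×ALU +2rd +1wr — yes → AL1|MU1|ME1|BR1|rd4|wr2
(1) want 1×MEM +1rd +1wr — yes → AL1|MU1|ME0|BR1|rd3|wr1
(2) want 1×ALU +2rd +1wr — WAW → AL1|MU1|ME0|BR1|rd3|wr1
(3) want 1×MUL +2rd +1wr — WAW → AL1|MU1|ME0|BR1|rd3|wr1
(4) want 1×MEM +1rd +1wr — FU → AL1|MU1|ME0|BR1|rd3|wr1

reason(slot 2) = WAW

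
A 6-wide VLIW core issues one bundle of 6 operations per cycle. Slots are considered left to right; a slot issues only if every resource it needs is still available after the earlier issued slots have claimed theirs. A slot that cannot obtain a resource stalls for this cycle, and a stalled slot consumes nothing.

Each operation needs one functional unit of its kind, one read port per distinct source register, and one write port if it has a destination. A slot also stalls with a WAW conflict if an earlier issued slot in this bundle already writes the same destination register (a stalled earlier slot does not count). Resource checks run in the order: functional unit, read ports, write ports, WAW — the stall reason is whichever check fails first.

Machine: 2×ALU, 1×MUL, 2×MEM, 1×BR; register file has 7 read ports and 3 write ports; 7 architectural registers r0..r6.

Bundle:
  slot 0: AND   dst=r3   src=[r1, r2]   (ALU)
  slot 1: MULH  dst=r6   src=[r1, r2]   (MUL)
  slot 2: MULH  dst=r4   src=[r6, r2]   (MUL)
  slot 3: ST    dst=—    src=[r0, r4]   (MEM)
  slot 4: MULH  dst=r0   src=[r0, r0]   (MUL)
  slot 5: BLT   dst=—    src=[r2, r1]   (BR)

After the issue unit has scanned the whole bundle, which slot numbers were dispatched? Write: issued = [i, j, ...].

issued = [0, 1, 3]

[0] ALU needs rd=2 wr=1: ok; after: ALU=1 MUL=1 MEM=2 BR=1, R=5, W=2
[1] MUL needs rd=2 wr=1: ok; after: ALU=1 MUL=0 MEM=2 BR=1, R=3, W=1
[2] MUL needs rd=2 wr=1: FU; after: ALU=1 MUL=0 MEM=2 BR=1, R=3, W=1
[3] MEM needs rd=2 wr=0: ok; after: ALU=1 MUL=0 MEM=1 BR=1, R=1, W=1
[4] MUL needs rd=1 wr=1: FU; after: ALU=1 MUL=0 MEM=1 BR=1, R=1, W=1
[5] BR needs rd=2 wr=0: RD_PORT; after: ALU=1 MUL=0 MEM=1 BR=1, R=1, W=1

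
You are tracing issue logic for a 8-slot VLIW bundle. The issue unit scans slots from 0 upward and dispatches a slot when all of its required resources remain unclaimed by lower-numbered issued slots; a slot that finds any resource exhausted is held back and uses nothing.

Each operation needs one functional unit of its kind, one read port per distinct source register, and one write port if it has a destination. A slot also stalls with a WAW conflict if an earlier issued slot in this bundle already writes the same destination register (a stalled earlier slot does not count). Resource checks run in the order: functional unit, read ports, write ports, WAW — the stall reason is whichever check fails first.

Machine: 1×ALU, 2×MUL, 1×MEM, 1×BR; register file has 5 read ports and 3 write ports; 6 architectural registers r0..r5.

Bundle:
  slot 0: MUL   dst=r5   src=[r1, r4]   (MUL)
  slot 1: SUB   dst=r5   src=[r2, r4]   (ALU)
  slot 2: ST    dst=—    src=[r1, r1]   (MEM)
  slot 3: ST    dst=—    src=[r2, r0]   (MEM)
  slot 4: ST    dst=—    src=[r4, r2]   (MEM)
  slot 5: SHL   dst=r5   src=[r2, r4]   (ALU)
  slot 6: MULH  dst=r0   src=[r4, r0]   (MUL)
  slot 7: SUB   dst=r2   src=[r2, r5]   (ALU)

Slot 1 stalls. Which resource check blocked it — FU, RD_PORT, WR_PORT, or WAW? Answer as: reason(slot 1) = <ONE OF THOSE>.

reason(slot 1) = WAW

  0. MUL→r5 ⇒ go  {1A/1Mu/1Ld/1B | 3r 2w}
  1. ALU→r5 ⇒ no(WAW)  {1A/1Mu/1Ld/1B | 3r 2w}
  2. MEM ⇒ go  {1A/1Mu/0Ld/1B | 2r 2w}
  3. MEM ⇒ no(FU)  {1A/1Mu/0Ld/1B | 2r 2w}
  4. MEM ⇒ no(FU)  {1A/1Mu/0Ld/1B | 2r 2w}
  5. ALU→r5 ⇒ no(WAW)  {1A/1Mu/0Ld/1B | 2r 2w}
  6. MUL→r0 ⇒ go  {1A/0Mu/0Ld/1B | 0r 1w}
  7. ALU→r2 ⇒ no(RD_PORT)  {1A/0Mu/0Ld/1B | 0r 1w}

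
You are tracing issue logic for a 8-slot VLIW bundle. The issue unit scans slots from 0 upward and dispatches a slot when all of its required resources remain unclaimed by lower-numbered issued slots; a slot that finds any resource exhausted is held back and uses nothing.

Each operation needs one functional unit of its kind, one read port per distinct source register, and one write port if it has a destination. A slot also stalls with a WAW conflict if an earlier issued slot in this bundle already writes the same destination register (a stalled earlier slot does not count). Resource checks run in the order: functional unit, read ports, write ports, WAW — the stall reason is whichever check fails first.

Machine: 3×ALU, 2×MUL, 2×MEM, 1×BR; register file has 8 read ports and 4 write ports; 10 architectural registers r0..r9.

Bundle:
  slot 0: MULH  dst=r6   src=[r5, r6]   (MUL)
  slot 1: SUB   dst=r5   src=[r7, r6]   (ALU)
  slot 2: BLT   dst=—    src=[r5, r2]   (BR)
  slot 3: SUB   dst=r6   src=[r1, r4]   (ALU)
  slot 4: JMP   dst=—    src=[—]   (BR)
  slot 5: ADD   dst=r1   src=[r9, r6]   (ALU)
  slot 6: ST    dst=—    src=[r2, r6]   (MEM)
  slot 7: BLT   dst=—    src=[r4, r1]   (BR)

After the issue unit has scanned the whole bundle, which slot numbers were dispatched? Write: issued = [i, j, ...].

[0] MUL needs rd=2 wr=1: ok; after: ALU=3 MUL=1 MEM=2 BR=1, R=6, W=3
[1] ALU needs rd=2 wr=1: ok; after: ALU=2 MUL=1 MEM=2 BR=1, R=4, W=2
[2] BR needs rd=2 wr=0: ok; after: ALU=2 MUL=1 MEM=2 BR=0, R=2, W=2
[3] ALU needs rd=2 wr=1: WAW; after: ALU=2 MUL=1 MEM=2 BR=0, R=2, W=2
[4] BR needs rd=0 wr=0: FU; after: ALU=2 MUL=1 MEM=2 BR=0, R=2, W=2
[5] ALU needs rd=2 wr=1: ok; after: ALU=1 MUL=1 MEM=2 BR=0, R=0, W=1
[6] MEM needs rd=2 wr=0: RD_PORT; after: ALU=1 MUL=1 MEM=2 BR=0, R=0, W=1
[7] BR needs rd=2 wr=0: FU; after: ALU=1 MUL=1 MEM=2 BR=0, R=0, W=1

issued = [0, 1, 2, 5]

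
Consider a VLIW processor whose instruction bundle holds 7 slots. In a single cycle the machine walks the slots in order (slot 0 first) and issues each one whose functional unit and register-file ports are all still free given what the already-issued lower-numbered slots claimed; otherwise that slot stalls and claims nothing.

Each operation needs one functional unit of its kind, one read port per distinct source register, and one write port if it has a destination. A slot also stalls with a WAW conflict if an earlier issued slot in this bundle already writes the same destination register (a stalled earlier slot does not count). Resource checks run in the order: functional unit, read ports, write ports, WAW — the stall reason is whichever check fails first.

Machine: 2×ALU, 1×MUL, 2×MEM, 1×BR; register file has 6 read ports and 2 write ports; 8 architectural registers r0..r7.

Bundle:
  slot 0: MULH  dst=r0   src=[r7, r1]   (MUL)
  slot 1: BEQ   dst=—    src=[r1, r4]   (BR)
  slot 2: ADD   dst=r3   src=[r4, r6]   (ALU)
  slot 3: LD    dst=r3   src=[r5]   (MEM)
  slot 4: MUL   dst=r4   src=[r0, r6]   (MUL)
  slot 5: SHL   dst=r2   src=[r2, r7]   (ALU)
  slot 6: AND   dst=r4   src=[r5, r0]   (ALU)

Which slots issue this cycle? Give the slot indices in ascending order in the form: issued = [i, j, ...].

[0] MUL needs rd=2 wr=1: ok; after: ALU=2 MUL=0 MEM=2 BR=1, R=4, W=1
[1] BR needs rd=2 wr=0: ok; after: ALU=2 MUL=0 MEM=2 BR=0, R=2, W=1
[2] ALU needs rd=2 wr=1: ok; after: ALU=1 MUL=0 MEM=2 BR=0, R=0, W=0
[3] MEM needs rd=1 wr=1: RD_PORT; after: ALU=1 MUL=0 MEM=2 BR=0, R=0, W=0
[4] MUL needs rd=2 wr=1: FU; after: ALU=1 MUL=0 MEM=2 BR=0, R=0, W=0
[5] ALU needs rd=2 wr=1: RD_PORT; after: ALU=1 MUL=0 MEM=2 BR=0, R=0, W=0
[6] ALU needs rd=2 wr=1: RD_PORT; after: ALU=1 MUL=0 MEM=2 BR=0, R=0, W=0

issued = [0, 1, 2]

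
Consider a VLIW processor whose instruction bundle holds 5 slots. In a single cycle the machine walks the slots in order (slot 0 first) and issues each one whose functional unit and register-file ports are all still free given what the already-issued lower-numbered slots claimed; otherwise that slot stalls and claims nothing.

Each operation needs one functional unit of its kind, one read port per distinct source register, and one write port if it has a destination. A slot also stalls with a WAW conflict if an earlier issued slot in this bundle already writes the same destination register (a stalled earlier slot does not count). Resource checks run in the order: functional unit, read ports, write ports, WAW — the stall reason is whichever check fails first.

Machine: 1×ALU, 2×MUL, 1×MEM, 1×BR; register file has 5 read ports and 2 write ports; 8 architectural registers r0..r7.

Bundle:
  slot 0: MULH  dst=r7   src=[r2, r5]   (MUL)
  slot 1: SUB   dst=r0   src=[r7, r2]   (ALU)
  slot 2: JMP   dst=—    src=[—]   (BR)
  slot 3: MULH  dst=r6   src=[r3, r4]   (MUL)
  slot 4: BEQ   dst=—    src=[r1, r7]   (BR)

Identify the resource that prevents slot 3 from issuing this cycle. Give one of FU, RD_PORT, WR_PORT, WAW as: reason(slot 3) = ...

(0) want 1×MUL +2rd +1wr — yes → AL1|MU1|ME1|BR1|rd3|wr1
(1) want 1×ALU +2rd +1wr — yes → AL0|MU1|ME1|BR1|rd1|wr0
(2) want 1×BR +0rd +0wr — yes → AL0|MU1|ME1|BR0|rd1|wr0
(3) want 1×MUL +2rd +1wr — RD_PORT → AL0|MU1|ME1|BR0|rd1|wr0
(4) want 1×BR +2rd +0wr — FU → AL0|MU1|ME1|BR0|rd1|wr0

reason(slot 3) = RD_PORT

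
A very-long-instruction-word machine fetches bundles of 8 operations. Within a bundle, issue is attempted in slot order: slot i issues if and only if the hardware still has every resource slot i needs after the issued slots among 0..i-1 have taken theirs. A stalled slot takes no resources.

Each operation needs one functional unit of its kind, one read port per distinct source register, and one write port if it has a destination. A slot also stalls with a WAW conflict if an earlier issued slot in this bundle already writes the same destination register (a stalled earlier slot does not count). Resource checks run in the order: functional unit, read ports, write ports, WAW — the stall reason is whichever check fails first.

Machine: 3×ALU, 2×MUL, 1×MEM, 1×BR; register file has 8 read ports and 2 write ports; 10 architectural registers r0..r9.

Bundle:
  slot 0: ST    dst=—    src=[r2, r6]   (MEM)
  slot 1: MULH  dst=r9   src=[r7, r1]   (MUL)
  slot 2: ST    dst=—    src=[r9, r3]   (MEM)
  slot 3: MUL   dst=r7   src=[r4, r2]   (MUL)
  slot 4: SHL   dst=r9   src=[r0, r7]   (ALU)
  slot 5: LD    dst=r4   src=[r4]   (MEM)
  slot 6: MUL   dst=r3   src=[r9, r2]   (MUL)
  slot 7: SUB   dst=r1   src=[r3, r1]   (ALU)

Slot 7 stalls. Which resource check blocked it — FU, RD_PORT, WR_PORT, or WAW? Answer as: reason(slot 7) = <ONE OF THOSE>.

reason(slot 7) = WR_PORT

#0 MEM src=r2,r6 dispatched  <A:3 Mu:2 Ld:0 B:1 rd:6 wr:2>
#1 MUL src=r7,r1 dispatched  <A:3 Mu:1 Ld:0 B:1 rd:4 wr:1>
#2 MEM src=r9,r3 held:FU  <A:3 Mu:1 Ld:0 B:1 rd:4 wr:1>
#3 MUL src=r4,r2 dispatched  <A:3 Mu:0 Ld:0 B:1 rd:2 wr:0>
#4 ALU src=r0,r7 held:WR_PORT  <A:3 Mu:0 Ld:0 B:1 rd:2 wr:0>
#5 MEM src=r4 held:FU  <A:3 Mu:0 Ld:0 B:1 rd:2 wr:0>
#6 MUL src=r9,r2 held:FU  <A:3 Mu:0 Ld:0 B:1 rd:2 wr:0>
#7 ALU src=r3,r1 held:WR_PORT  <A:3 Mu:0 Ld:0 B:1 rd:2 wr:0>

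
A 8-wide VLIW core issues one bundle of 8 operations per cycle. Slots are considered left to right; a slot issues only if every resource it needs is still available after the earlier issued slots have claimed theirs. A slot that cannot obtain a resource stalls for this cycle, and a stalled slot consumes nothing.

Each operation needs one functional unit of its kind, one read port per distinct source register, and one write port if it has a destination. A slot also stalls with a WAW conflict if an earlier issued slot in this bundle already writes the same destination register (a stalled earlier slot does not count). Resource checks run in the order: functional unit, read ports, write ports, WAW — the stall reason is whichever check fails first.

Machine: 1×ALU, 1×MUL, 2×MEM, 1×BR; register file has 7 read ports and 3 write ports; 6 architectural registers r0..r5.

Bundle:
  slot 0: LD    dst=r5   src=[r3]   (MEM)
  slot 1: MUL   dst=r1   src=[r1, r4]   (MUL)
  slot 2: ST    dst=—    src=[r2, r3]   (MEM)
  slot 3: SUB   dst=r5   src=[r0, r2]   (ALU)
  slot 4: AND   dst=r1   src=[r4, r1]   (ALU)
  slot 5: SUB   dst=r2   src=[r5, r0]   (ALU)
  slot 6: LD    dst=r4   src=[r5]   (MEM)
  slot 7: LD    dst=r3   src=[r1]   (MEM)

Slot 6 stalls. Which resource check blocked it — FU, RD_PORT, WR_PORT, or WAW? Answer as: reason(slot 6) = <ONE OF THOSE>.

  0. MEM→r5 ⇒ go  {1A/1Mu/1Ld/1B | 6r 2w}
  1. MUL→r1 ⇒ go  {1A/0Mu/1Ld/1B | 4r 1w}
  2. MEM ⇒ go  {1A/0Mu/0Ld/1B | 2r 1w}
  3. ALU→r5 ⇒ no(WAW)  {1A/0Mu/0Ld/1B | 2r 1w}
  4. ALU→r1 ⇒ no(WAW)  {1A/0Mu/0Ld/1B | 2r 1w}
  5. ALU→r2 ⇒ go  {0A/0Mu/0Ld/1B | 0r 0w}
  6. MEM→r4 ⇒ no(FU)  {0A/0Mu/0Ld/1B | 0r 0w}
  7. MEM→r3 ⇒ no(FU)  {0A/0Mu/0Ld/1B | 0r 0w}

reason(slot 6) = FU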